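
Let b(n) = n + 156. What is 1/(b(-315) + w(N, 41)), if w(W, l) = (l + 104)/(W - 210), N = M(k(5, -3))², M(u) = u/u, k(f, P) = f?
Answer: -209/33376 ≈ -0.0062620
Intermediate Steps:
M(u) = 1
b(n) = 156 + n
N = 1 (N = 1² = 1)
w(W, l) = (104 + l)/(-210 + W)
1/(b(-315) + w(N, 41)) = 1/((156 - 315) + (104 + 41)/(-210 + 1)) = 1/(-159 + 145/(-209)) = 1/(-159 - 1/209*145) = 1/(-159 - 145/209) = 1/(-33376/209) = -209/33376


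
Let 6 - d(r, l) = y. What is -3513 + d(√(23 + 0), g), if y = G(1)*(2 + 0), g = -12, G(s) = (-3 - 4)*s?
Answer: -3493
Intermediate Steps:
G(s) = -7*s
y = -14 (y = (-7*1)*(2 + 0) = -7*2 = -14)
d(r, l) = 20 (d(r, l) = 6 - 1*(-14) = 6 + 14 = 20)
-3513 + d(√(23 + 0), g) = -3513 + 20 = -3493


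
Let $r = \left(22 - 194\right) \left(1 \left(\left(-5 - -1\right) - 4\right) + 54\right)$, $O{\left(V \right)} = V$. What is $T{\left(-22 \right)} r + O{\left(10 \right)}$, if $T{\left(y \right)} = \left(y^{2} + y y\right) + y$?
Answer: $-7484742$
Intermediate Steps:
$T{\left(y \right)} = y + 2 y^{2}$ ($T{\left(y \right)} = \left(y^{2} + y^{2}\right) + y = 2 y^{2} + y = y + 2 y^{2}$)
$r = -7912$ ($r = - 172 \left(1 \left(\left(-5 + 1\right) - 4\right) + 54\right) = - 172 \left(1 \left(-4 - 4\right) + 54\right) = - 172 \left(1 \left(-8\right) + 54\right) = - 172 \left(-8 + 54\right) = \left(-172\right) 46 = -7912$)
$T{\left(-22 \right)} r + O{\left(10 \right)} = - 22 \left(1 + 2 \left(-22\right)\right) \left(-7912\right) + 10 = - 22 \left(1 - 44\right) \left(-7912\right) + 10 = \left(-22\right) \left(-43\right) \left(-7912\right) + 10 = 946 \left(-7912\right) + 10 = -7484752 + 10 = -7484742$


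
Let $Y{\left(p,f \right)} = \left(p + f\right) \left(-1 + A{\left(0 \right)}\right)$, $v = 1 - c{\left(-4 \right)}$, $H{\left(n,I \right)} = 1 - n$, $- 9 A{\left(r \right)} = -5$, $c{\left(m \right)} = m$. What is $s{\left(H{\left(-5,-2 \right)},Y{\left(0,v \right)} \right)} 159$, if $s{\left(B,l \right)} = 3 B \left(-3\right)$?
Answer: $-8586$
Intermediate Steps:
$A{\left(r \right)} = \frac{5}{9}$ ($A{\left(r \right)} = \left(- \frac{1}{9}\right) \left(-5\right) = \frac{5}{9}$)
$v = 5$ ($v = 1 - -4 = 1 + 4 = 5$)
$Y{\left(p,f \right)} = - \frac{4 f}{9} - \frac{4 p}{9}$ ($Y{\left(p,f \right)} = \left(p + f\right) \left(-1 + \frac{5}{9}\right) = \left(f + p\right) \left(- \frac{4}{9}\right) = - \frac{4 f}{9} - \frac{4 p}{9}$)
$s{\left(B,l \right)} = - 9 B$
$s{\left(H{\left(-5,-2 \right)},Y{\left(0,v \right)} \right)} 159 = - 9 \left(1 - -5\right) 159 = - 9 \left(1 + 5\right) 159 = \left(-9\right) 6 \cdot 159 = \left(-54\right) 159 = -8586$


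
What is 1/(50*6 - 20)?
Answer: 1/280 ≈ 0.0035714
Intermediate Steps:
1/(50*6 - 20) = 1/(300 - 20) = 1/280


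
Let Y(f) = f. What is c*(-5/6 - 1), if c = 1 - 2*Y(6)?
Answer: 121/6 ≈ 20.167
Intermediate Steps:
c = -11 (c = 1 - 2*6 = 1 - 12 = -11)
c*(-5/6 - 1) = -11*(-5/6 - 1) = -11*(-5*⅙ - 1) = -11*(-⅚ - 1) = -11*(-11/6) = 121/6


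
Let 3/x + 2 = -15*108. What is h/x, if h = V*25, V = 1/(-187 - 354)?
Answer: 40550/1623 ≈ 24.985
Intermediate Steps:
V = -1/541 (V = 1/(-541) = -1/541 ≈ -0.0018484)
x = -3/1622 (x = 3/(-2 - 15*108) = 3/(-2 - 1620) = 3/(-1622) = 3*(-1/1622) = -3/1622 ≈ -0.0018496)
h = -25/541 (h = -1/541*25 = -25/541 ≈ -0.046211)
h/x = -25/(541*(-3/1622)) = -25/541*(-1622/3) = 40550/1623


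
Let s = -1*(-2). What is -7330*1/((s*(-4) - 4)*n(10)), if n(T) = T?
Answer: 733/12 ≈ 61.083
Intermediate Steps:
s = 2
-7330*1/((s*(-4) - 4)*n(10)) = -7330*1/(10*(2*(-4) - 4)) = -7330*1/(10*(-8 - 4)) = -7330/(10*(-12)) = -7330/(-120) = -7330*(-1/120) = 733/12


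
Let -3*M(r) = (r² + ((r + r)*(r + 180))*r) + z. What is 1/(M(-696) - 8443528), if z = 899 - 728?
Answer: 1/158034047 ≈ 6.3278e-9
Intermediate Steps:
z = 171
M(r) = -57 - r²/3 - 2*r²*(180 + r)/3 (M(r) = -((r² + ((r + r)*(r + 180))*r) + 171)/3 = -((r² + ((2*r)*(180 + r))*r) + 171)/3 = -((r² + (2*r*(180 + r))*r) + 171)/3 = -((r² + 2*r²*(180 + r)) + 171)/3 = -(171 + r² + 2*r²*(180 + r))/3 = -57 - r²/3 - 2*r²*(180 + r)/3)
1/(M(-696) - 8443528) = 1/((-57 - 361/3*(-696)² - ⅔*(-696)³) - 8443528) = 1/((-57 - 361/3*484416 - ⅔*(-337153536)) - 8443528) = 1/((-57 - 58291392 + 224769024) - 8443528) = 1/(166477575 - 8443528) = 1/158034047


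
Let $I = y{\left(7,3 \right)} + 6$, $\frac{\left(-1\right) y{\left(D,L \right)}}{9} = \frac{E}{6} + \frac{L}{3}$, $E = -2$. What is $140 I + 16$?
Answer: $16$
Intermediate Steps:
$y{\left(D,L \right)} = 3 - 3 L$ ($y{\left(D,L \right)} = - 9 \left(- \frac{2}{6} + \frac{L}{3}\right) = - 9 \left(\left(-2\right) \frac{1}{6} + L \frac{1}{3}\right) = - 9 \left(- \frac{1}{3} + \frac{L}{3}\right) = 3 - 3 L$)
$I = 0$ ($I = \left(3 - 9\right) + 6 = -6 + 6 = 0$)
$140 I + 16 = 140 \cdot 0 + 16 = 0 + 16 = 16$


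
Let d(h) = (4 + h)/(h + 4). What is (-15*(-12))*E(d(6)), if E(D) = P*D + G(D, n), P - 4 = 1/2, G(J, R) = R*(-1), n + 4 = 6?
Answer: 450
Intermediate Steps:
n = 2 (n = -4 + 6 = 2)
G(J, R) = -R
d(h) = 1 (d(h) = (4 + h)/(4 + h) = 1)
P = 9/2 (P = 4 + 1/2 = 4 + ½ = 9/2 ≈ 4.5000)
E(D) = -2 + 9*D/2 (E(D) = 9*D/2 - 1*2 = 9*D/2 - 2 = -2 + 9*D/2)
(-15*(-12))*E(d(6)) = (-15*(-12))*(-2 + (9/2)*1) = 180*(-2 + 9/2) = 180*(5/2) = 450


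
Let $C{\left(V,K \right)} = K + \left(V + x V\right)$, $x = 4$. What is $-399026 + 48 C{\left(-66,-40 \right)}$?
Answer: $-416786$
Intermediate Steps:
$C{\left(V,K \right)} = K + 5 V$ ($C{\left(V,K \right)} = K + \left(V + 4 V\right) = K + 5 V$)
$-399026 + 48 C{\left(-66,-40 \right)} = -399026 + 48 \left(-40 + 5 \left(-66\right)\right) = -399026 + 48 \left(-40 - 330\right) = -399026 + 48 \left(-370\right) = -399026 - 17760 = -416786$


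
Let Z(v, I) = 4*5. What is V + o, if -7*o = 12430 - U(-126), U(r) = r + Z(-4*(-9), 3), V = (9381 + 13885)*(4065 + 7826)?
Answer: 1936579506/7 ≈ 2.7665e+8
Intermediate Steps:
Z(v, I) = 20
V = 276656006 (V = 23266*11891 = 276656006)
U(r) = 20 + r (U(r) = r + 20 = 20 + r)
o = -12536/7 (o = -(12430 - (20 - 126))/7 = -(12430 - 1*(-106))/7 = -(12430 + 106)/7 = -⅐*12536 = -12536/7 ≈ -1790.9)
V + o = 276656006 - 12536/7 = 1936579506/7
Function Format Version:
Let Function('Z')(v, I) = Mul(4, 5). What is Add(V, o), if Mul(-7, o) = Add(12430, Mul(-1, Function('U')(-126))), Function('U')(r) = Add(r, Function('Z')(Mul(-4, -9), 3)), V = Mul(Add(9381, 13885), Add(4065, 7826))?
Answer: Rational(1936579506, 7) ≈ 2.7665e+8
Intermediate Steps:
Function('Z')(v, I) = 20
V = 276656006 (V = Mul(23266, 11891) = 276656006)
Function('U')(r) = Add(20, r) (Function('U')(r) = Add(r, 20) = Add(20, r))
o = Rational(-12536, 7) (o = Mul(Rational(-1, 7), Add(12430, Mul(-1, Add(20, -126)))) = Mul(Rational(-1, 7), Add(12430, Mul(-1, -106))) = Mul(Rational(-1, 7), Add(12430, 106)) = Mul(Rational(-1, 7), 12536) = Rational(-12536, 7) ≈ -1790.9)
Add(V, o) = Add(276656006, Rational(-12536, 7)) = Rational(1936579506, 7)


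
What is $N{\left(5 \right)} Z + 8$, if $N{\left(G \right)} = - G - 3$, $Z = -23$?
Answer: $192$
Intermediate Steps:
$N{\left(G \right)} = -3 - G$
$N{\left(5 \right)} Z + 8 = \left(-3 - 5\right) \left(-23\right) + 8 = \left(-8\right) \left(-23\right) + 8 = 184 + 8 = 192$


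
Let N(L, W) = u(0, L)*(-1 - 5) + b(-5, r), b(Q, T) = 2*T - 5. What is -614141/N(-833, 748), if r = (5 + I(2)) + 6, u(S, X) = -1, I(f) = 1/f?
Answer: -614141/24 ≈ -25589.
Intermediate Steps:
r = 23/2 (r = (5 + 1/2) + 6 = (5 + ½) + 6 = 11/2 + 6 = 23/2 ≈ 11.500)
b(Q, T) = -5 + 2*T
N(L, W) = 24 (N(L, W) = -(-1 - 5) + (-5 + 2*(23/2)) = -1*(-6) + (-5 + 23) = 6 + 18 = 24)
-614141/N(-833, 748) = -614141/24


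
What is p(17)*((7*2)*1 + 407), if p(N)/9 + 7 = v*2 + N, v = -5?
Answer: 0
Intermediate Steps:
p(N) = -153 + 9*N (p(N) = -63 + 9*(-5*2 + N) = -63 + 9*(-10 + N) = -63 + (-90 + 9*N) = -153 + 9*N)
p(17)*((7*2)*1 + 407) = (-153 + 9*17)*((7*2)*1 + 407) = (-153 + 153)*(14*1 + 407) = 0*(14 + 407) = 0*421 = 0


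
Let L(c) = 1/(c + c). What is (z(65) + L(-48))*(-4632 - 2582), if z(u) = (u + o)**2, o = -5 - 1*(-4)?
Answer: -1418326505/48 ≈ -2.9548e+7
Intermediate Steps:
o = -1 (o = -5 + 4 = -1)
z(u) = (-1 + u)**2 (z(u) = (u - 1)**2 = (-1 + u)**2)
L(c) = 1/(2*c)
(z(65) + L(-48))*(-4632 - 2582) = ((-1 + 65)**2 + (1/2)/(-48))*(-4632 - 2582) = (64**2 + (1/2)*(-1/48))*(-7214) = (4096 - 1/96)*(-7214) = (393215/96)*(-7214) = -1418326505/48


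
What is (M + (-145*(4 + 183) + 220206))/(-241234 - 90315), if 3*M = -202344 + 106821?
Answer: -161250/331549 ≈ -0.48635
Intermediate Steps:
M = -31841 (M = (-202344 + 106821)/3 = (⅓)*(-95523) = -31841)
(M + (-145*(4 + 183) + 220206))/(-241234 - 90315) = (-31841 + (-145*(4 + 183) + 220206))/(-241234 - 90315) = (-31841 + (-145*187 + 220206))/(-331549) = (-31841 + (-27115 + 220206))*(-1/331549) = (-31841 + 193091)*(-1/331549) = 161250*(-1/331549) = -161250/331549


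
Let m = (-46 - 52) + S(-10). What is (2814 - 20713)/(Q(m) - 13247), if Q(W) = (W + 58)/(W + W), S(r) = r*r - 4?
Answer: 17899/13261 ≈ 1.3497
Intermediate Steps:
S(r) = -4 + r² (S(r) = r² - 4 = -4 + r²)
m = -2 (m = (-46 - 52) + (-4 + (-10)²) = -98 + (-4 + 100) = -98 + 96 = -2)
Q(W) = (58 + W)/(2*W) (Q(W) = (58 + W)/((2*W)) = (58 + W)*(1/(2*W)) = (58 + W)/(2*W))
(2814 - 20713)/(Q(m) - 13247) = (2814 - 20713)/((½)*(58 - 2)/(-2) - 13247) = -17899/((½)*(-½)*56 - 13247) = -17899/(-14 - 13247) = -17899/(-13261) = -17899*(-1/13261) = 17899/13261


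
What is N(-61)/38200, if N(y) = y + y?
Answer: -61/19100 ≈ -0.0031937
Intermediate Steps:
N(y) = 2*y
N(-61)/38200 = (2*(-61))/38200 = -122*1/38200 = -61/19100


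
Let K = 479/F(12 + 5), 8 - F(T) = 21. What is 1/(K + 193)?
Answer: 13/2030 ≈ 0.0064039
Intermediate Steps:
F(T) = -13 (F(T) = 8 - 1*21 = 8 - 21 = -13)
K = -479/13 (K = 479/(-13) = 479*(-1/13) = -479/13 ≈ -36.846)
1/(K + 193) = 1/(-479/13 + 193) = 1/(2030/13) = 13/2030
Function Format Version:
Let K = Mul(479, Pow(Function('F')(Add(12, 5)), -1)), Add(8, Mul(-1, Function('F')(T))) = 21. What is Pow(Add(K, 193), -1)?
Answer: Rational(13, 2030) ≈ 0.0064039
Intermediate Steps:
Function('F')(T) = -13 (Function('F')(T) = Add(8, Mul(-1, 21)) = Add(8, -21) = -13)
K = Rational(-479, 13) (K = Mul(479, Pow(-13, -1)) = Mul(479, Rational(-1, 13)) = Rational(-479, 13) ≈ -36.846)
Pow(Add(K, 193), -1) = Pow(Add(Rational(-479, 13), 193), -1) = Pow(Rational(2030, 13), -1) = Rational(13, 2030)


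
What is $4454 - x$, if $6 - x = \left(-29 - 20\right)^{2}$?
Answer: $6849$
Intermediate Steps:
$x = -2395$ ($x = 6 - \left(-29 - 20\right)^{2} = 6 - \left(-49\right)^{2} = 6 - 2401 = -2395$)
$4454 - x = 4454 - -2395 = 4454 + 2395 = 6849$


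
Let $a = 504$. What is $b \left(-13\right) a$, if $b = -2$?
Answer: $13104$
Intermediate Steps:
$b \left(-13\right) a = \left(-2\right) \left(-13\right) 504 = 26 \cdot 504 = 13104$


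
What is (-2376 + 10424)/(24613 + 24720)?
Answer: 8048/49333 ≈ 0.16314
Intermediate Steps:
(-2376 + 10424)/(24613 + 24720) = 8048/49333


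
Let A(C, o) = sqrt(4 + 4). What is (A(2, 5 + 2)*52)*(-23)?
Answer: -2392*sqrt(2) ≈ -3382.8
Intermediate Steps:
A(C, o) = 2*sqrt(2) (A(C, o) = sqrt(8) = 2*sqrt(2))
(A(2, 5 + 2)*52)*(-23) = ((2*sqrt(2))*52)*(-23) = (104*sqrt(2))*(-23) = -2392*sqrt(2)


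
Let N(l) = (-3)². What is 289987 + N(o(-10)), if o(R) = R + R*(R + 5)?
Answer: 289996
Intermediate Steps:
o(R) = R + R*(5 + R)
N(l) = 9
289987 + N(o(-10)) = 289987 + 9 = 289996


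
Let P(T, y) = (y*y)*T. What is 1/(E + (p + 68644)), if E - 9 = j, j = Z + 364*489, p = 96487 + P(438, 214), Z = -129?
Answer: 1/20401655 ≈ 4.9016e-8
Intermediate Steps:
P(T, y) = T*y² (P(T, y) = y²*T = T*y²)
p = 20155135 (p = 96487 + 438*214² = 96487 + 438*45796 = 96487 + 20058648 = 20155135)
j = 177867 (j = -129 + 364*489 = -129 + 177996 = 177867)
E = 177876 (E = 9 + 177867 = 177876)
1/(E + (p + 68644)) = 1/(177876 + (20155135 + 68644)) = 1/(177876 + 20223779) = 1/20401655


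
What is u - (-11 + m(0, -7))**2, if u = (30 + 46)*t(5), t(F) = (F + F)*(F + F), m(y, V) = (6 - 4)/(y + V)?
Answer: 366159/49 ≈ 7472.6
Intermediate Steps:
m(y, V) = 2/(V + y)
t(F) = 4*F**2 (t(F) = (2*F)*(2*F) = 4*F**2)
u = 7600 (u = (30 + 46)*(4*5**2) = 76*(4*25) = 76*100 = 7600)
u - (-11 + m(0, -7))**2 = 7600 - (-11 + 2/(-7 + 0))**2 = 7600 - (-11 + 2/(-7))**2 = 7600 - (-11 + 2*(-1/7))**2 = 7600 - (-11 - 2/7)**2 = 7600 - (-79/7)**2 = 7600 - 1*6241/49 = 7600 - 6241/49 = 366159/49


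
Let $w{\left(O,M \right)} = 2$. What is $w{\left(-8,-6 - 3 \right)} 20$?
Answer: $40$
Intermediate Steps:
$w{\left(-8,-6 - 3 \right)} 20 = 2 \cdot 20 = 40$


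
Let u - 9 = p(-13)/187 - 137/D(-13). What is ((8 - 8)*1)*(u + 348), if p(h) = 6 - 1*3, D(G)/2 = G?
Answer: 0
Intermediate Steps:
D(G) = 2*G
p(h) = 3 (p(h) = 6 - 3 = 3)
u = 69455/4862 (u = 9 + (3/187 - 137/(2*(-13))) = 9 + (3*(1/187) - 137/(-26)) = 9 + (3/187 - 137*(-1/26)) = 9 + (3/187 + 137/26) = 9 + 25697/4862 = 69455/4862 ≈ 14.285)
((8 - 8)*1)*(u + 348) = ((8 - 8)*1)*(69455/4862 + 348) = (0*1)*(1761431/4862) = 0*(1761431/4862) = 0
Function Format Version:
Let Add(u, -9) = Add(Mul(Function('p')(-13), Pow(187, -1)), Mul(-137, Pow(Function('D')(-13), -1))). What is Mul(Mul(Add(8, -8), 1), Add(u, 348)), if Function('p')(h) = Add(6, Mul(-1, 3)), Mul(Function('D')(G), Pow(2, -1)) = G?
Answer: 0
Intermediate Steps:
Function('D')(G) = Mul(2, G)
Function('p')(h) = 3 (Function('p')(h) = Add(6, -3) = 3)
u = Rational(69455, 4862) (u = Add(9, Add(Mul(3, Pow(187, -1)), Mul(-137, Pow(Mul(2, -13), -1)))) = Add(9, Add(Mul(3, Rational(1, 187)), Mul(-137, Pow(-26, -1)))) = Add(9, Add(Rational(3, 187), Mul(-137, Rational(-1, 26)))) = Add(9, Add(Rational(3, 187), Rational(137, 26))) = Add(9, Rational(25697, 4862)) = Rational(69455, 4862) ≈ 14.285)
Mul(Mul(Add(8, -8), 1), Add(u, 348)) = Mul(Mul(Add(8, -8), 1), Add(Rational(69455, 4862), 348)) = Mul(Mul(0, 1), Rational(1761431, 4862)) = Mul(0, Rational(1761431, 4862)) = 0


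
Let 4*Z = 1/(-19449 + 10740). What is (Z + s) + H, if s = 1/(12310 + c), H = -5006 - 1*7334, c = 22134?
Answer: -1850832151271/149986398 ≈ -12340.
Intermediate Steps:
H = -12340 (H = -5006 - 7334 = -12340)
s = 1/34444 (s = 1/(12310 + 22134) = 1/34444 ≈ 2.9033e-5)
Z = -1/34836 (Z = 1/(4*(-19449 + 10740)) = (1/4)/(-8709) = (1/4)*(-1/8709) = -1/34836 ≈ -2.8706e-5)
(Z + s) + H = (-1/34836 + 1/34444) - 12340 = 49/149986398 - 12340 = -1850832151271/149986398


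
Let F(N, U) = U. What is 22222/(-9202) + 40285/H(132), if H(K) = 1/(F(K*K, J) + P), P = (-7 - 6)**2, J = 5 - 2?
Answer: 31880409909/4601 ≈ 6.9290e+6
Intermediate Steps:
J = 3
P = 169 (P = (-13)**2 = 169)
H(K) = 1/172 (H(K) = 1/(3 + 169) = 1/172)
22222/(-9202) + 40285/H(132) = 22222/(-9202) + 40285/(1/172) = 22222*(-1/9202) + 40285*172 = -11111/4601 + 6929020 = 31880409909/4601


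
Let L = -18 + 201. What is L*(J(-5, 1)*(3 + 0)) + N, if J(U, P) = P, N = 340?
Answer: 889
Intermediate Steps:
L = 183
L*(J(-5, 1)*(3 + 0)) + N = 183*(1*(3 + 0)) + 340 = 183*(1*3) + 340 = 183*3 + 340 = 549 + 340 = 889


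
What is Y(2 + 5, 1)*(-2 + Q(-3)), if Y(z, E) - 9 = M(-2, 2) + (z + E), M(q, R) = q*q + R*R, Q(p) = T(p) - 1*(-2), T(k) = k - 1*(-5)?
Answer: 50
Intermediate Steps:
T(k) = 5 + k (T(k) = k + 5 = 5 + k)
Q(p) = 7 + p (Q(p) = (5 + p) - 1*(-2) = (5 + p) + 2 = 7 + p)
M(q, R) = R² + q² (M(q, R) = q² + R² = R² + q²)
Y(z, E) = 17 + E + z (Y(z, E) = 9 + ((2² + (-2)²) + (z + E)) = 9 + ((4 + 4) + (E + z)) = 9 + (8 + (E + z)) = 9 + (8 + E + z) = 17 + E + z)
Y(2 + 5, 1)*(-2 + Q(-3)) = (17 + 1 + (2 + 5))*(-2 + (7 - 3)) = (17 + 1 + 7)*(-2 + 4) = 25*2 = 50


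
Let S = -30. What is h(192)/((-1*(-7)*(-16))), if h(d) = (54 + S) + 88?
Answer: -1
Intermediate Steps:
h(d) = 112 (h(d) = (54 - 30) + 88 = 24 + 88 = 112)
h(192)/((-1*(-7)*(-16))) = 112/((-1*(-7)*(-16))) = 112/((7*(-16))) = 112/(-112) = 112*(-1/112) = -1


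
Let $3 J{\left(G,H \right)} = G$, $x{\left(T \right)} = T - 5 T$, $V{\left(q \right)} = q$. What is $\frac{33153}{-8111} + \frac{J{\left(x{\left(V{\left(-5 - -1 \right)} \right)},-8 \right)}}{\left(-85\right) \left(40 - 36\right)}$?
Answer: $- \frac{8486459}{2068305} \approx -4.1031$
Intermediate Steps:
$x{\left(T \right)} = - 4 T$
$J{\left(G,H \right)} = \frac{G}{3}$
$\frac{33153}{-8111} + \frac{J{\left(x{\left(V{\left(-5 - -1 \right)} \right)},-8 \right)}}{\left(-85\right) \left(40 - 36\right)} = \frac{33153}{-8111} + \frac{\frac{1}{3} \left(- 4 \left(-5 - -1\right)\right)}{\left(-85\right) \left(40 - 36\right)} = 33153 \left(- \frac{1}{8111}\right) + \frac{\frac{1}{3} \left(- 4 \left(-5 + 1\right)\right)}{\left(-85\right) 4} = - \frac{33153}{8111} + \frac{\frac{1}{3} \left(\left(-4\right) \left(-4\right)\right)}{-340} = - \frac{33153}{8111} + \frac{1}{3} \cdot 16 \left(- \frac{1}{340}\right) = - \frac{33153}{8111} + \frac{16}{3} \left(- \frac{1}{340}\right) = - \frac{33153}{8111} - \frac{4}{255} = - \frac{8486459}{2068305}$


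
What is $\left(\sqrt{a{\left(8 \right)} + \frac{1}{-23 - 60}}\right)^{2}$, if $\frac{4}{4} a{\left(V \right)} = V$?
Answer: $\frac{663}{83} \approx 7.988$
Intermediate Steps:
$a{\left(V \right)} = V$
$\left(\sqrt{a{\left(8 \right)} + \frac{1}{-23 - 60}}\right)^{2} = \left(\sqrt{8 + \frac{1}{-23 - 60}}\right)^{2} = \left(\sqrt{8 + \frac{1}{-83}}\right)^{2} = \left(\sqrt{8 - \frac{1}{83}}\right)^{2} = \left(\sqrt{\frac{663}{83}}\right)^{2} = \left(\frac{\sqrt{55029}}{83}\right)^{2} = \frac{663}{83}$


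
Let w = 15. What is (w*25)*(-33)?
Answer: -12375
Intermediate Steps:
(w*25)*(-33) = (15*25)*(-33) = 375*(-33) = -12375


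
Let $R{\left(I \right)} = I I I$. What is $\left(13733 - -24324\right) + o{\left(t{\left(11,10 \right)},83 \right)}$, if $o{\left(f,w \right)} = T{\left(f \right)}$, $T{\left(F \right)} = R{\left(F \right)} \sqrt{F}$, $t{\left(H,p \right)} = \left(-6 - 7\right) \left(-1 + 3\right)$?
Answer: $38057 - 17576 i \sqrt{26} \approx 38057.0 - 89620.0 i$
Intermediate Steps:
$R{\left(I \right)} = I^{3}$ ($R{\left(I \right)} = I^{2} I = I^{3}$)
$t{\left(H,p \right)} = -26$ ($t{\left(H,p \right)} = \left(-13\right) 2 = -26$)
$T{\left(F \right)} = F^{\frac{7}{2}}$ ($T{\left(F \right)} = F^{3} \sqrt{F} = F^{\frac{7}{2}}$)
$o{\left(f,w \right)} = f^{\frac{7}{2}}$
$\left(13733 - -24324\right) + o{\left(t{\left(11,10 \right)},83 \right)} = \left(13733 - -24324\right) + \left(-26\right)^{\frac{7}{2}} = \left(13733 + 24324\right) - 17576 i \sqrt{26} = 38057 - 17576 i \sqrt{26}$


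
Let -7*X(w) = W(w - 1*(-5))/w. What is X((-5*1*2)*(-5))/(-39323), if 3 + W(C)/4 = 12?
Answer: 18/6881525 ≈ 2.6157e-6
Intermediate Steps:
W(C) = 36 (W(C) = -12 + 4*12 = -12 + 48 = 36)
X(w) = -36/(7*w)
X((-5*1*2)*(-5))/(-39323) = -36/(7*((-5*1*2)*(-5)))/(-39323) = -36/(7*(-5*2*(-5)))*(-1/39323) = -36/(7*((-10*(-5))))*(-1/39323) = -36/7/50*(-1/39323) = -36/7*1/50*(-1/39323) = -18/175*(-1/39323) = 18/6881525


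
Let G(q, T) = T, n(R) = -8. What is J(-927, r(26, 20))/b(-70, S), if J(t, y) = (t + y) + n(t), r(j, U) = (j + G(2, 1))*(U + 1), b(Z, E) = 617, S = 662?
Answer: -368/617 ≈ -0.59643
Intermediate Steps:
r(j, U) = (1 + U)*(1 + j) (r(j, U) = (j + 1)*(U + 1) = (1 + j)*(1 + U) = (1 + U)*(1 + j))
J(t, y) = -8 + t + y (J(t, y) = (t + y) - 8 = -8 + t + y)
J(-927, r(26, 20))/b(-70, S) = (-8 - 927 + (1 + 20 + 26 + 20*26))/617 = (-8 - 927 + (1 + 20 + 26 + 520))*(1/617) = (-8 - 927 + 567)*(1/617) = -368*1/617 = -368/617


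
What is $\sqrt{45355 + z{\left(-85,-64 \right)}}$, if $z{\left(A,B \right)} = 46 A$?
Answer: $3 \sqrt{4605} \approx 203.58$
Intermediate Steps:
$\sqrt{45355 + z{\left(-85,-64 \right)}} = \sqrt{45355 + 46 \left(-85\right)} = \sqrt{45355 - 3910} = \sqrt{41445} = 3 \sqrt{4605}$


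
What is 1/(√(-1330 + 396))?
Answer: -I*√934/934 ≈ -0.032721*I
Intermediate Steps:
1/(√(-1330 + 396)) = 1/(√(-934)) = 1/(I*√934) = -I*√934/934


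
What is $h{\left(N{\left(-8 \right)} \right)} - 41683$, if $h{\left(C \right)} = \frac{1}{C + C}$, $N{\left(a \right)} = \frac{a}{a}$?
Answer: $- \frac{83365}{2} \approx -41683.0$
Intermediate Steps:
$N{\left(a \right)} = 1$
$h{\left(C \right)} = \frac{1}{2 C}$
$h{\left(N{\left(-8 \right)} \right)} - 41683 = \frac{1}{2 \cdot 1} - 41683 = \frac{1}{2} \cdot 1 - 41683 = \frac{1}{2} - 41683 = - \frac{83365}{2}$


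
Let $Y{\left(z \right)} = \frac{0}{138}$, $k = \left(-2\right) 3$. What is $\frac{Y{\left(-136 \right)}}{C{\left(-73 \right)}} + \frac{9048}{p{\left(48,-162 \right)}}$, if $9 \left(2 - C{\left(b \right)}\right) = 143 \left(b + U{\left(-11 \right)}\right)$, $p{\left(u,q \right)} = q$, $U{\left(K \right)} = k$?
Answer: $- \frac{1508}{27} \approx -55.852$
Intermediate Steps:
$k = -6$
$U{\left(K \right)} = -6$
$C{\left(b \right)} = \frac{292}{3} - \frac{143 b}{9}$ ($C{\left(b \right)} = 2 - \frac{143 \left(b - 6\right)}{9} = 2 - \frac{143 \left(-6 + b\right)}{9} = 2 - \frac{-858 + 143 b}{9} = 2 - \left(- \frac{286}{3} + \frac{143 b}{9}\right) = \frac{292}{3} - \frac{143 b}{9}$)
$Y{\left(z \right)} = 0$ ($Y{\left(z \right)} = 0 \cdot \frac{1}{138} = 0$)
$\frac{Y{\left(-136 \right)}}{C{\left(-73 \right)}} + \frac{9048}{p{\left(48,-162 \right)}} = \frac{0}{\frac{292}{3} - - \frac{10439}{9}} + \frac{9048}{-162} = \frac{0}{\frac{292}{3} + \frac{10439}{9}} + 9048 \left(- \frac{1}{162}\right) = \frac{0}{\frac{11315}{9}} - \frac{1508}{27} = 0 \cdot \frac{9}{11315} - \frac{1508}{27} = 0 - \frac{1508}{27} = - \frac{1508}{27}$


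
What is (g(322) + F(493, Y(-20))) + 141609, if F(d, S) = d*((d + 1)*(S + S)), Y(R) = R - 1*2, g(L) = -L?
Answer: -10574561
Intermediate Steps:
Y(R) = -2 + R (Y(R) = R - 2 = -2 + R)
F(d, S) = 2*S*d*(1 + d) (F(d, S) = d*((1 + d)*(2*S)) = d*(2*S*(1 + d)) = 2*S*d*(1 + d))
(g(322) + F(493, Y(-20))) + 141609 = (-1*322 + 2*(-2 - 20)*493*(1 + 493)) + 141609 = (-322 + 2*(-22)*493*494) + 141609 = (-322 - 10715848) + 141609 = -10716170 + 141609 = -10574561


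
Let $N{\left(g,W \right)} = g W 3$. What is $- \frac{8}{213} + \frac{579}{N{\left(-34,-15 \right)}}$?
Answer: $\frac{12343}{36210} \approx 0.34087$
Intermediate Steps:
$N{\left(g,W \right)} = 3 W g$ ($N{\left(g,W \right)} = W g 3 = 3 W g$)
$- \frac{8}{213} + \frac{579}{N{\left(-34,-15 \right)}} = - \frac{8}{213} + \frac{579}{3 \left(-15\right) \left(-34\right)} = \left(-8\right) \frac{1}{213} + \frac{579}{1530} = - \frac{8}{213} + 579 \cdot \frac{1}{1530} = - \frac{8}{213} + \frac{193}{510} = \frac{12343}{36210}$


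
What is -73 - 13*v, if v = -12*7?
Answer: 1019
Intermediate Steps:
v = -84
-73 - 13*v = -73 - 13*(-84) = -73 + 1092 = 1019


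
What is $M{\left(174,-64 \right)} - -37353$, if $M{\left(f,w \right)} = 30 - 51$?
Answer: $37332$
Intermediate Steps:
$M{\left(f,w \right)} = -21$ ($M{\left(f,w \right)} = 30 - 51 = -21$)
$M{\left(174,-64 \right)} - -37353 = -21 - -37353 = -21 + 37353 = 37332$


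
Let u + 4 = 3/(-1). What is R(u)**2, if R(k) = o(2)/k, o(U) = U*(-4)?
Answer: 64/49 ≈ 1.3061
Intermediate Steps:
o(U) = -4*U
u = -7 (u = -4 + 3/(-1) = -4 + 3*(-1) = -4 - 3 = -7)
R(k) = -8/k (R(k) = (-4*2)/k = -8/k)
R(u)**2 = (-8/(-7))**2 = (-8*(-1/7))**2 = (8/7)**2 = 64/49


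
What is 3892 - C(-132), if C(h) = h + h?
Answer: 4156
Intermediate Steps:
C(h) = 2*h
3892 - C(-132) = 3892 - 2*(-132) = 3892 - 1*(-264) = 3892 + 264 = 4156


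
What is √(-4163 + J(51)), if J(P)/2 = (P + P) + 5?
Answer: I*√3949 ≈ 62.841*I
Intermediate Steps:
J(P) = 10 + 4*P (J(P) = 2*((P + P) + 5) = 2*(2*P + 5) = 2*(5 + 2*P) = 10 + 4*P)
√(-4163 + J(51)) = √(-4163 + (10 + 4*51)) = √(-4163 + (10 + 204)) = √(-4163 + 214) = √(-3949) = I*√3949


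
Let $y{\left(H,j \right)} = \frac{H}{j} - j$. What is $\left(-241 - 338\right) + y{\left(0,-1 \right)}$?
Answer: $-578$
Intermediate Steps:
$y{\left(H,j \right)} = - j + \frac{H}{j}$
$\left(-241 - 338\right) + y{\left(0,-1 \right)} = \left(-241 - 338\right) + \left(\left(-1\right) \left(-1\right) + \frac{0}{-1}\right) = -579 + \left(1 + 0 \left(-1\right)\right) = -579 + \left(1 + 0\right) = -579 + 1 = -578$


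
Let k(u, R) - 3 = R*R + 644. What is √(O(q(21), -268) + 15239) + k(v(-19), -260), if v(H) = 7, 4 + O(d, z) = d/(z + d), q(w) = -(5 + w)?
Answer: 68247 + √6718674/21 ≈ 68370.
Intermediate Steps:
q(w) = -5 - w
O(d, z) = -4 + d/(d + z) (O(d, z) = -4 + d/(z + d) = -4 + d/(d + z))
k(u, R) = 647 + R² (k(u, R) = 3 + (R*R + 644) = 3 + (R² + 644) = 3 + (644 + R²) = 647 + R²)
√(O(q(21), -268) + 15239) + k(v(-19), -260) = √((-4*(-268) - 3*(-5 - 1*21))/((-5 - 1*21) - 268) + 15239) + (647 + (-260)²) = √((1072 - 3*(-5 - 21))/((-5 - 21) - 268) + 15239) + (647 + 67600) = √((1072 - 3*(-26))/(-26 - 268) + 15239) + 68247 = √((1072 + 78)/(-294) + 15239) + 68247 = √(-1/294*1150 + 15239) + 68247 = √(-575/147 + 15239) + 68247 = √(2239558/147) + 68247 = √6718674/21 + 68247 = 68247 + √6718674/21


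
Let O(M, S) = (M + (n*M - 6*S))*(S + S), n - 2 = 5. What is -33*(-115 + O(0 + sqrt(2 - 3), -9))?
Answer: 35871 + 4752*I ≈ 35871.0 + 4752.0*I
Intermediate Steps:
n = 7 (n = 2 + 5 = 7)
O(M, S) = 2*S*(-6*S + 8*M) (O(M, S) = (M + (7*M - 6*S))*(S + S) = (M + (-6*S + 7*M))*(2*S) = (-6*S + 8*M)*(2*S) = 2*S*(-6*S + 8*M))
-33*(-115 + O(0 + sqrt(2 - 3), -9)) = -33*(-115 + 4*(-9)*(-3*(-9) + 4*(0 + sqrt(2 - 3)))) = -33*(-115 + 4*(-9)*(27 + 4*(0 + sqrt(-1)))) = -33*(-115 + 4*(-9)*(27 + 4*(0 + I))) = -33*(-115 + 4*(-9)*(27 + 4*I)) = -33*(-115 + (-972 - 144*I)) = -33*(-1087 - 144*I) = 35871 + 4752*I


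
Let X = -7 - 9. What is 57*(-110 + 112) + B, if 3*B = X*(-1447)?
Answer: 23494/3 ≈ 7831.3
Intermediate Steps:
X = -16
B = 23152/3 (B = (-16*(-1447))/3 = (⅓)*23152 = 23152/3 ≈ 7717.3)
57*(-110 + 112) + B = 57*(-110 + 112) + 23152/3 = 57*2 + 23152/3 = 114 + 23152/3 = 23494/3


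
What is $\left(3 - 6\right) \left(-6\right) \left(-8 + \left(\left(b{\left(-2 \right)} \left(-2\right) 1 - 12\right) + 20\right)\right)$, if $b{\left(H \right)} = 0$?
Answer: $0$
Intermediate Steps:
$\left(3 - 6\right) \left(-6\right) \left(-8 + \left(\left(b{\left(-2 \right)} \left(-2\right) 1 - 12\right) + 20\right)\right) = \left(3 - 6\right) \left(-6\right) \left(-8 + \left(\left(0 \left(-2\right) 1 - 12\right) + 20\right)\right) = \left(-3\right) \left(-6\right) \left(-8 + \left(\left(0 \cdot 1 - 12\right) + 20\right)\right) = 18 \left(-8 + \left(\left(0 - 12\right) + 20\right)\right) = 18 \left(-8 + \left(-12 + 20\right)\right) = 18 \left(-8 + 8\right) = 18 \cdot 0 = 0$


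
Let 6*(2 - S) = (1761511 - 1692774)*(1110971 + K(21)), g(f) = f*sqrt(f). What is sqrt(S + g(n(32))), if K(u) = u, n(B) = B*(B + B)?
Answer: sqrt(-114549385638 + 589824*sqrt(2))/3 ≈ 1.1282e+5*I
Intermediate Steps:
n(B) = 2*B**2 (n(B) = B*(2*B) = 2*B**2)
g(f) = f**(3/2)
S = -38183128546/3 (S = 2 - (1761511 - 1692774)*(1110971 + 21)/6 = 2 - 68737*1110992/6 = 2 - 1/6*76366257104 = 2 - 38183128552/3 = -38183128546/3 ≈ -1.2728e+10)
sqrt(S + g(n(32))) = sqrt(-38183128546/3 + (2*32**2)**(3/2)) = sqrt(-38183128546/3 + (2*1024)**(3/2)) = sqrt(-38183128546/3 + 2048**(3/2)) = sqrt(-38183128546/3 + 65536*sqrt(2))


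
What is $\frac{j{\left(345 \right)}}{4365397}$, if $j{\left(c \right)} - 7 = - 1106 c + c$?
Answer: $- \frac{381218}{4365397} \approx -0.087327$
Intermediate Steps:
$j{\left(c \right)} = 7 - 1105 c$ ($j{\left(c \right)} = 7 + \left(- 1106 c + c\right) = 7 - 1105 c$)
$\frac{j{\left(345 \right)}}{4365397} = \frac{7 - 381225}{4365397} = \left(7 - 381225\right) \frac{1}{4365397} = \left(-381218\right) \frac{1}{4365397} = - \frac{381218}{4365397}$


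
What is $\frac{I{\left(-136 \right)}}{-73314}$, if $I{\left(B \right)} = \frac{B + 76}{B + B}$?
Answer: $- \frac{5}{1661784} \approx -3.0088 \cdot 10^{-6}$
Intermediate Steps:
$I{\left(B \right)} = \frac{76 + B}{2 B}$
$\frac{I{\left(-136 \right)}}{-73314} = \frac{\frac{1}{2} \frac{1}{-136} \left(76 - 136\right)}{-73314} = \frac{1}{2} \left(- \frac{1}{136}\right) \left(-60\right) \left(- \frac{1}{73314}\right) = \frac{15}{68} \left(- \frac{1}{73314}\right) = - \frac{5}{1661784}$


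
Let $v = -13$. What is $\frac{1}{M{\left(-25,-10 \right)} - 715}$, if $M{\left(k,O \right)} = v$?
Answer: $- \frac{1}{728} \approx -0.0013736$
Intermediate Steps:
$M{\left(k,O \right)} = -13$
$\frac{1}{M{\left(-25,-10 \right)} - 715} = \frac{1}{-13 - 715} = \frac{1}{-728} = - \frac{1}{728}$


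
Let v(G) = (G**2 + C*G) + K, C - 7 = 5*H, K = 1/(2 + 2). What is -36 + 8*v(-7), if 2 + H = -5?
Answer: 1926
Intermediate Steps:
H = -7 (H = -2 - 5 = -7)
K = 1/4 ≈ 0.25000
C = -28 (C = 7 + 5*(-7) = 7 - 35 = -28)
v(G) = 1/4 + G**2 - 28*G (v(G) = (G**2 - 28*G) + 1/4 = 1/4 + G**2 - 28*G)
-36 + 8*v(-7) = -36 + 8*(1/4 + (-7)**2 - 28*(-7)) = -36 + 8*(1/4 + 49 + 196) = -36 + 8*(981/4) = -36 + 1962 = 1926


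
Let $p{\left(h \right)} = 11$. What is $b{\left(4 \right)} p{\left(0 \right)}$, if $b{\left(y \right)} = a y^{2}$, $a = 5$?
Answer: $880$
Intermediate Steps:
$b{\left(y \right)} = 5 y^{2}$
$b{\left(4 \right)} p{\left(0 \right)} = 5 \cdot 4^{2} \cdot 11 = 5 \cdot 16 \cdot 11 = 80 \cdot 11 = 880$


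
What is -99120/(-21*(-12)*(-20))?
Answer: 59/3 ≈ 19.667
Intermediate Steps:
-99120/(-21*(-12)*(-20)) = -99120/(252*(-20)) = -99120/(-5040) = -99120*(-1/5040) = 59/3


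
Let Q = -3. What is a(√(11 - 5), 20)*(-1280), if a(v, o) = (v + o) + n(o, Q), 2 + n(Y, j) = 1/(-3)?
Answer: -67840/3 - 1280*√6 ≈ -25749.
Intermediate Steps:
n(Y, j) = -7/3 (n(Y, j) = -2 + 1/(-3) = -2 - ⅓ = -7/3)
a(v, o) = -7/3 + o + v (a(v, o) = (v + o) - 7/3 = (o + v) - 7/3 = -7/3 + o + v)
a(√(11 - 5), 20)*(-1280) = (-7/3 + 20 + √(11 - 5))*(-1280) = (-7/3 + 20 + √6)*(-1280) = (53/3 + √6)*(-1280) = -67840/3 - 1280*√6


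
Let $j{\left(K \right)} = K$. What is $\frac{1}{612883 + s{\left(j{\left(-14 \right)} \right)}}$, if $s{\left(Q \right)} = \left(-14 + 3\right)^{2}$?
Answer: $\frac{1}{613004} \approx 1.6313 \cdot 10^{-6}$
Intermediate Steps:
$s{\left(Q \right)} = 121$ ($s{\left(Q \right)} = \left(-11\right)^{2} = 121$)
$\frac{1}{612883 + s{\left(j{\left(-14 \right)} \right)}} = \frac{1}{612883 + 121} = \frac{1}{613004}$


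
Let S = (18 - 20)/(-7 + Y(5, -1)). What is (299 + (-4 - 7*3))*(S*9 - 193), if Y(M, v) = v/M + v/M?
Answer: -1931974/37 ≈ -52216.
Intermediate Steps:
Y(M, v) = 2*v/M
S = 10/37 (S = (18 - 20)/(-7 + 2*(-1)/5) = -2/(-7 + 2*(-1)*(⅕)) = -2/(-7 - ⅖) = -2/(-37/5) = -2*(-5/37) = 10/37 ≈ 0.27027)
(299 + (-4 - 7*3))*(S*9 - 193) = (299 + (-4 - 7*3))*((10/37)*9 - 193) = (299 + (-4 - 21))*(90/37 - 193) = (299 - 25)*(-7051/37) = 274*(-7051/37) = -1931974/37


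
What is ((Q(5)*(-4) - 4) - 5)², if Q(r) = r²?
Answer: 11881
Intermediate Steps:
((Q(5)*(-4) - 4) - 5)² = ((5²*(-4) - 4) - 5)² = ((25*(-4) - 4) - 5)² = ((-100 - 4) - 5)² = (-104 - 5)² = (-109)² = 11881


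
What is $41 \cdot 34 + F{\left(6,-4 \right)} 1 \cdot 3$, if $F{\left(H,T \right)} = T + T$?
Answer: $1370$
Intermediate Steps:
$F{\left(H,T \right)} = 2 T$
$41 \cdot 34 + F{\left(6,-4 \right)} 1 \cdot 3 = 41 \cdot 34 + 2 \left(-4\right) 1 \cdot 3 = 1394 + \left(-8\right) 1 \cdot 3 = 1394 - 24 = 1370$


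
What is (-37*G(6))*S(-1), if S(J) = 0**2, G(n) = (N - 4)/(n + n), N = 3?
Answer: 0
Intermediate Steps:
G(n) = -1/(2*n) (G(n) = (3 - 4)/(n + n) = -1/(2*n))
S(J) = 0
(-37*G(6))*S(-1) = -(-37)/(2*6)*0 = -37*(-1/12)*0 = (37/12)*0 = 0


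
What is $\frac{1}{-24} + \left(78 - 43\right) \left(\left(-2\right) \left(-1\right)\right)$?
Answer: $\frac{1679}{24} \approx 69.958$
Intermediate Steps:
$\frac{1}{-24} + \left(78 - 43\right) \left(\left(-2\right) \left(-1\right)\right) = - \frac{1}{24} + 35 \cdot 2 = - \frac{1}{24} + 70 = \frac{1679}{24}$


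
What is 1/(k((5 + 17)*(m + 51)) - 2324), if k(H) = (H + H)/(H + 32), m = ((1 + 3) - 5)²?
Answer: -147/341342 ≈ -0.00043065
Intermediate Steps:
m = 1 (m = (4 - 5)² = (-1)² = 1)
k(H) = 2*H/(32 + H) (k(H) = (2*H)/(32 + H) = 2*H/(32 + H))
1/(k((5 + 17)*(m + 51)) - 2324) = 1/(2*((5 + 17)*(1 + 51))/(32 + (5 + 17)*(1 + 51)) - 2324) = 1/(2*(22*52)/(32 + 22*52) - 2324) = 1/(2*1144/(32 + 1144) - 2324) = 1/(2*1144/1176 - 2324) = 1/(2*1144*(1/1176) - 2324) = 1/(286/147 - 2324) = 1/(-341342/147) = -147/341342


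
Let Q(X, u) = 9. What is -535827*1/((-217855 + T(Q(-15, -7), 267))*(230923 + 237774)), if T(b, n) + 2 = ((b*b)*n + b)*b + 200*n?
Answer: -178609/4728684033 ≈ -3.7771e-5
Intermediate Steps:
T(b, n) = -2 + 200*n + b*(b + n*b**2) (T(b, n) = -2 + (((b*b)*n + b)*b + 200*n) = -2 + ((b**2*n + b)*b + 200*n) = -2 + ((n*b**2 + b)*b + 200*n) = -2 + ((b + n*b**2)*b + 200*n) = -2 + (b*(b + n*b**2) + 200*n) = -2 + (200*n + b*(b + n*b**2)) = -2 + 200*n + b*(b + n*b**2))
-535827*1/((-217855 + T(Q(-15, -7), 267))*(230923 + 237774)) = -535827*1/((-217855 + (-2 + 9**2 + 200*267 + 267*9**3))*(230923 + 237774)) = -535827*1/(468697*(-217855 + (-2 + 81 + 53400 + 267*729))) = -535827*1/(468697*(-217855 + (-2 + 81 + 53400 + 194643))) = -535827*1/(468697*(-217855 + 248122)) = -535827/(468697*30267) = -535827/14186052099 = -535827*1/14186052099 = -178609/4728684033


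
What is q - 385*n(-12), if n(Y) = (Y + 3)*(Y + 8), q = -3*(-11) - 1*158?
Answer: -13985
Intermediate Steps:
q = -125 (q = 33 - 158 = -125)
n(Y) = (3 + Y)*(8 + Y)
q - 385*n(-12) = -125 - 385*(24 + (-12)² + 11*(-12)) = -125 - 385*(24 + 144 - 132) = -125 - 385*36 = -125 - 13860 = -13985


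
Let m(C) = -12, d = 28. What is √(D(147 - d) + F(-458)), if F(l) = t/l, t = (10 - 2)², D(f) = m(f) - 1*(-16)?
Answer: 2*√50609/229 ≈ 1.9648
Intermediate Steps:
D(f) = 4 (D(f) = -12 - 1*(-16) = -12 + 16 = 4)
t = 64 (t = 8² = 64)
F(l) = 64/l
√(D(147 - d) + F(-458)) = √(4 + 64/(-458)) = √(4 + 64*(-1/458)) = √(4 - 32/229) = √(884/229) = 2*√50609/229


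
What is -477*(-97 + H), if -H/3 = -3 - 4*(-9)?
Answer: 93492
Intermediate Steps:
H = -99 (H = -3*(-3 - 4*(-9)) = -3*(-3 + 36) = -3*33 = -99)
-477*(-97 + H) = -477*(-97 - 99) = -477*(-196) = 93492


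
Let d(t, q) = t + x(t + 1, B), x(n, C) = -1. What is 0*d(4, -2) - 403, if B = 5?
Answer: -403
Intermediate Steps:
d(t, q) = -1 + t (d(t, q) = t - 1 = -1 + t)
0*d(4, -2) - 403 = 0*(-1 + 4) - 403 = 0*3 - 403 = 0 - 403 = -403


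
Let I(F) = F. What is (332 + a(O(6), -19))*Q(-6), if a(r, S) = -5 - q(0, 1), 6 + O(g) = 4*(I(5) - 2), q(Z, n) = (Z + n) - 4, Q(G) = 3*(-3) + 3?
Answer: -1980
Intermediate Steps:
Q(G) = -6 (Q(G) = -9 + 3 = -6)
q(Z, n) = -4 + Z + n
O(g) = 6 (O(g) = -6 + 4*(5 - 2) = -6 + 4*3 = -6 + 12 = 6)
a(r, S) = -2 (a(r, S) = -5 - (-4 + 0 + 1) = -5 - 1*(-3) = -5 + 3 = -2)
(332 + a(O(6), -19))*Q(-6) = (332 - 2)*(-6) = 330*(-6) = -1980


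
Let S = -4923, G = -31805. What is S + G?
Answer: -36728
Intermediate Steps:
S + G = -4923 - 31805 = -36728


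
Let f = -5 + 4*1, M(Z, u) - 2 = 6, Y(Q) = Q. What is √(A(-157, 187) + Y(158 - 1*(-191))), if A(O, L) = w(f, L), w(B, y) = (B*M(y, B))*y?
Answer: I*√1147 ≈ 33.867*I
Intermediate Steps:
M(Z, u) = 8 (M(Z, u) = 2 + 6 = 8)
f = -1 (f = -5 + 4 = -1)
w(B, y) = 8*B*y (w(B, y) = (B*8)*y = (8*B)*y = 8*B*y)
A(O, L) = -8*L (A(O, L) = 8*(-1)*L = -8*L)
√(A(-157, 187) + Y(158 - 1*(-191))) = √(-8*187 + (158 - 1*(-191))) = √(-1496 + (158 + 191)) = √(-1496 + 349) = √(-1147) = I*√1147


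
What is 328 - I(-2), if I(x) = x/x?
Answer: 327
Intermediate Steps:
I(x) = 1
328 - I(-2) = 328 - 1*1 = 328 - 1 = 327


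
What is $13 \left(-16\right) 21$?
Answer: $-4368$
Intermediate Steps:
$13 \left(-16\right) 21 = \left(-208\right) 21 = -4368$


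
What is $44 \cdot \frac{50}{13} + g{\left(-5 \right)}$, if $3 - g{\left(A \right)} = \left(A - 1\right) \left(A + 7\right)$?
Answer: $\frac{2395}{13} \approx 184.23$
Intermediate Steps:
$g{\left(A \right)} = 3 - \left(-1 + A\right) \left(7 + A\right)$ ($g{\left(A \right)} = 3 - \left(A - 1\right) \left(A + 7\right) = 3 - \left(-1 + A\right) \left(7 + A\right)$)
$44 \cdot \frac{50}{13} + g{\left(-5 \right)} = 44 \cdot \frac{50}{13} - -15 = 44 \cdot 50 \cdot \frac{1}{13} + \left(10 - 25 + 30\right) = 44 \cdot \frac{50}{13} + \left(10 - 25 + 30\right) = \frac{2200}{13} + 15 = \frac{2395}{13}$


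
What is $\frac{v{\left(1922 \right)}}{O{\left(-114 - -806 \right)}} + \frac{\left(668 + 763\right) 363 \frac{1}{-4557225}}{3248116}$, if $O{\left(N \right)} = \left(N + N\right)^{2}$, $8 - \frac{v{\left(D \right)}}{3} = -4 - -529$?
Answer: $- \frac{1913292526154889}{2362778096356772800} \approx -0.00080976$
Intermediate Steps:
$v{\left(D \right)} = -1551$ ($v{\left(D \right)} = 24 - 3 \left(-4 - -529\right) = 24 - 3 \left(-4 + 529\right) = 24 - 1575 = -1551$)
$O{\left(N \right)} = 4 N^{2}$ ($O{\left(N \right)} = \left(2 N\right)^{2} = 4 N^{2}$)
$\frac{v{\left(1922 \right)}}{O{\left(-114 - -806 \right)}} + \frac{\left(668 + 763\right) 363 \frac{1}{-4557225}}{3248116} = - \frac{1551}{4 \left(-114 - -806\right)^{2}} + \frac{\left(668 + 763\right) 363 \frac{1}{-4557225}}{3248116} = - \frac{1551}{4 \left(-114 + 806\right)^{2}} + 1431 \cdot 363 \left(- \frac{1}{4557225}\right) \frac{1}{3248116} = - \frac{1551}{4 \cdot 692^{2}} + 519453 \left(- \frac{1}{4557225}\right) \frac{1}{3248116} = - \frac{1551}{4 \cdot 478864} - \frac{173151}{4934131812700} = - \frac{1551}{1915456} - \frac{173151}{4934131812700} = - \frac{1913292526154889}{2362778096356772800}$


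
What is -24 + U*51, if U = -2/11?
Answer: -366/11 ≈ -33.273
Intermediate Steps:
U = -2/11 (U = -2*1/11 = -2/11 ≈ -0.18182)
-24 + U*51 = -24 - 2/11*51 = -24 - 102/11 = -366/11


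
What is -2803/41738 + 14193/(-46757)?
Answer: -723447305/1951543666 ≈ -0.37071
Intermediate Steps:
-2803/41738 + 14193/(-46757) = -2803*1/41738 + 14193*(-1/46757) = -2803/41738 - 14193/46757 = -723447305/1951543666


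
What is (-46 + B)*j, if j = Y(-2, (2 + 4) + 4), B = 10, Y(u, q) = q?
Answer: -360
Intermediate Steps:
j = 10 (j = (2 + 4) + 4 = 6 + 4 = 10)
(-46 + B)*j = (-46 + 10)*10 = -36*10 = -360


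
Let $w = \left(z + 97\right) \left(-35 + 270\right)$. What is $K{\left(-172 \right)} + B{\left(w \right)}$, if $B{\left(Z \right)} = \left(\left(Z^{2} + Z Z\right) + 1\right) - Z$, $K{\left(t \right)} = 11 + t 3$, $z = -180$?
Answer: $760909051$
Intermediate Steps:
$K{\left(t \right)} = 11 + 3 t$
$w = -19505$ ($w = \left(-180 + 97\right) \left(-35 + 270\right) = \left(-83\right) 235 = -19505$)
$B{\left(Z \right)} = 1 - Z + 2 Z^{2}$ ($B{\left(Z \right)} = \left(\left(Z^{2} + Z^{2}\right) + 1\right) - Z = \left(2 Z^{2} + 1\right) - Z = \left(1 + 2 Z^{2}\right) - Z = 1 - Z + 2 Z^{2}$)
$K{\left(-172 \right)} + B{\left(w \right)} = \left(11 + 3 \left(-172\right)\right) + \left(1 - -19505 + 2 \left(-19505\right)^{2}\right) = \left(11 - 516\right) + \left(1 + 19505 + 2 \cdot 380445025\right) = -505 + \left(1 + 19505 + 760890050\right) = -505 + 760909556 = 760909051$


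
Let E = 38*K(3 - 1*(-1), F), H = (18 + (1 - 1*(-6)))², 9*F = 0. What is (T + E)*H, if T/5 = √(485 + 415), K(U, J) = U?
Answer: 188750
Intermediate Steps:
F = 0 (F = (⅑)*0 = 0)
T = 150 (T = 5*√(485 + 415) = 5*√900 = 5*30 = 150)
H = 625 (H = (18 + (1 + 6))² = (18 + 7)² = 25² = 625)
E = 152 (E = 38*(3 - 1*(-1)) = 38*(3 + 1) = 38*4 = 152)
(T + E)*H = (150 + 152)*625 = 302*625 = 188750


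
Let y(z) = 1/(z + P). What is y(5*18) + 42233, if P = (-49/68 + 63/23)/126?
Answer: 107023982675/2534131 ≈ 42233.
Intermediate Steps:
P = 451/28152 (P = (-49*1/68 + 63*(1/23))*(1/126) = (-49/68 + 63/23)*(1/126) = (3157/1564)*(1/126) = 451/28152 ≈ 0.016020)
y(z) = 1/(451/28152 + z) (y(z) = 1/(z + 451/28152) = 1/(451/28152 + z))
y(5*18) + 42233 = 28152/(451 + 28152*(5*18)) + 42233 = 28152/(451 + 28152*90) + 42233 = 28152/(451 + 2533680) + 42233 = 28152/2534131 + 42233 = 107023982675/2534131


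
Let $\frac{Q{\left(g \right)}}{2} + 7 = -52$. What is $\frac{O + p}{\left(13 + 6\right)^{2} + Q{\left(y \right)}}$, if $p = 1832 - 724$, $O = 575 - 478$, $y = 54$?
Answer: $\frac{1205}{243} \approx 4.9588$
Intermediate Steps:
$Q{\left(g \right)} = -118$ ($Q{\left(g \right)} = -14 + 2 \left(-52\right) = -14 - 104 = -118$)
$O = 97$
$p = 1108$ ($p = 1832 - 724 = 1108$)
$\frac{O + p}{\left(13 + 6\right)^{2} + Q{\left(y \right)}} = \frac{97 + 1108}{\left(13 + 6\right)^{2} - 118} = \frac{1205}{19^{2} - 118} = \frac{1205}{361 - 118} = \frac{1205}{243}$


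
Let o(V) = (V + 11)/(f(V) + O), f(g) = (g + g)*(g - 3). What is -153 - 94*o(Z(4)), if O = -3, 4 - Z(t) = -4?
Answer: -13567/77 ≈ -176.19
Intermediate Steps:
Z(t) = 8 (Z(t) = 4 - 1*(-4) = 4 + 4 = 8)
f(g) = 2*g*(-3 + g) (f(g) = (2*g)*(-3 + g) = 2*g*(-3 + g))
o(V) = (11 + V)/(-3 + 2*V*(-3 + V)) (o(V) = (V + 11)/(2*V*(-3 + V) - 3) = (11 + V)/(-3 + 2*V*(-3 + V)))
-153 - 94*o(Z(4)) = -153 - 94*(11 + 8)/(-3 + 2*8*(-3 + 8)) = -153 - 94*19/(-3 + 2*8*5) = -153 - 94*19/(-3 + 80) = -153 - 94*19/77 = -153 - 1786/77 = -13567/77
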